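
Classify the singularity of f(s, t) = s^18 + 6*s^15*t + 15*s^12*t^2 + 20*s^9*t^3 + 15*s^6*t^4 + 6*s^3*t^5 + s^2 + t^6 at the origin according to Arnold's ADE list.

The Hessian of f at 0 has rank 1. Corank 1: A-series; mu = 5 gives A_5.

A5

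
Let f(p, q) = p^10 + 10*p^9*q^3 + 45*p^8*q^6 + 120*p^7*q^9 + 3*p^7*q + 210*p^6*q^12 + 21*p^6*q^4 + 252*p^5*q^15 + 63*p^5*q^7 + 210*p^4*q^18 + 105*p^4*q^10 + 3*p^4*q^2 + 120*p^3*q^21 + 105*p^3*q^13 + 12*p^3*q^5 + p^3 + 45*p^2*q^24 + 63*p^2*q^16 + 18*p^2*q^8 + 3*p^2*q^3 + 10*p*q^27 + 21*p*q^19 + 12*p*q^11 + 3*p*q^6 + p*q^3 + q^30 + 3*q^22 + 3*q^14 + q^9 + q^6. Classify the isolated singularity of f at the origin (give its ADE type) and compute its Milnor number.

The Hessian of f at 0 has rank 0. Corank 2; j^3 = p^3 is a perfect cube, so E-series; the 4-jet and mu = 7 give E_7.

Type E7, Milnor number mu = 7.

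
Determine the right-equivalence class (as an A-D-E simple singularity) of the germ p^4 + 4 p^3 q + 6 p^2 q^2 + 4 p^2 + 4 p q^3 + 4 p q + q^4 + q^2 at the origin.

A_{3}

The Hessian of f at 0 has rank 1. Corank 1: A-series; mu = 3 gives A_3.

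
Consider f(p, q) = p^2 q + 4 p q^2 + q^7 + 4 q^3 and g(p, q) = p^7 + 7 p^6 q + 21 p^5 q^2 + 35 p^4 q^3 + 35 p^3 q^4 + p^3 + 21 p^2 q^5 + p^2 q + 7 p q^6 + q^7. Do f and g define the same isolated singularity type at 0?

The Hessian of f at 0 has rank 0. Corank 2; j^3 = q*(p + 2*q)^2 has shape L^2 M (L != M), so D-series; mu = 8 gives D_8. The Hessian of g at 0 has rank 0. Corank 2; j^3 = p^2*(p + q) has shape L^2 M (L != M), so D-series; mu = 8 gives D_8. Both have type D_8, hence right-equivalent.

Yes.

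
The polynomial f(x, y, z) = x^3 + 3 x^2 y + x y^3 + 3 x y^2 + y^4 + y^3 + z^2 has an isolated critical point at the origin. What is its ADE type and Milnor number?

Type E7, Milnor number mu = 7.

The Hessian of f at 0 is [[0, 0, 0], [0, 0, 0], [0, 0, 2]] with rank 1, so corank 2. A Groebner basis of the Jacobian ideal J(f) in C{x,y,z} is {x^3 + 3*x^2*y + 6*x^2 + 12*x*y + 6*y^2, -3*x^2 + x*y^2 - 6*x*y - 3*y^2, 3*x^2 + 6*x*y + y^3 + 3*y^2, z}; counting standard monomials gives mu = 7. Corank 2; j^3 = (x + y)^3 is a perfect cube, so E-series; the 4-jet and mu = 7 give E_7.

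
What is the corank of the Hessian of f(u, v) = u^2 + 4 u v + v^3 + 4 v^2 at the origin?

1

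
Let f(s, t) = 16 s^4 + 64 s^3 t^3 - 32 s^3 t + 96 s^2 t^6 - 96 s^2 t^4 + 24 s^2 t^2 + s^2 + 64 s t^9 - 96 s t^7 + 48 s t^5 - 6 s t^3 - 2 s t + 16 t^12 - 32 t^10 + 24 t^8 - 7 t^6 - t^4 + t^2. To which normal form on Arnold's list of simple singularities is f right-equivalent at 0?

A_3

The Hessian of f at 0 is [[2, -2], [-2, 2]] with rank 1, so corank 1. A Groebner basis of the Jacobian ideal J(f) in C{s,t} is {t^3, s - t}; counting standard monomials gives mu = 3. Corank 1: A-series; mu = 3 gives A_3.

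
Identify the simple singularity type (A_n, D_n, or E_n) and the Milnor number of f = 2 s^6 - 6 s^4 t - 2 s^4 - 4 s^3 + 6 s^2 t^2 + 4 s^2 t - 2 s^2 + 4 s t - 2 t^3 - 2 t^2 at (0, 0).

The Hessian of f at 0 has rank 1. Corank 1: A-series; mu = 2 gives A_2.

Type A_2, Milnor number mu = 2.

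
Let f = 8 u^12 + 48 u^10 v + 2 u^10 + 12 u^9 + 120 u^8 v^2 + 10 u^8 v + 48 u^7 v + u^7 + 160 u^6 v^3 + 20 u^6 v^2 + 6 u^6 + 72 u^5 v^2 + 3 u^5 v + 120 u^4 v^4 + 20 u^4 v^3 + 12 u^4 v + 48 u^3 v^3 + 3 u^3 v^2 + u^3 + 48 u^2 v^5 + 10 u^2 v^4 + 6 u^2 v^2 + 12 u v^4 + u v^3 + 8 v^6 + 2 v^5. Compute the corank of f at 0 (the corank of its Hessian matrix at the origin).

2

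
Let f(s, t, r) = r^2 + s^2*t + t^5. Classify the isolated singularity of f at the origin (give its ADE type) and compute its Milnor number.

Type D_{6}, Milnor number mu = 6.

The Hessian of f at 0 has rank 1. Corank 2; j^3 = s^2*t has shape L^2 M (L != M), so D-series; mu = 6 gives D_6.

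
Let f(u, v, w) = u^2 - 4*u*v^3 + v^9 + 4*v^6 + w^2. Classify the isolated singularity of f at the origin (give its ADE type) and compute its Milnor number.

Type A8, Milnor number mu = 8.

The Hessian of f at 0 is [[2, 0, 0], [0, 0, 0], [0, 0, 2]] with rank 2, so corank 1. A Groebner basis of the Jacobian ideal J(f) in C{u,v,w} is {u^2*v^2, u^3, -u/2 + v^3, w}; counting standard monomials gives mu = 8. Corank 1: A-series; mu = 8 gives A_8.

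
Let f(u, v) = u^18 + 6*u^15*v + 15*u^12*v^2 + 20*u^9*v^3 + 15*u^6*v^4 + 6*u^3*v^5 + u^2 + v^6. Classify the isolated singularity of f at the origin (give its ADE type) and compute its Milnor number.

Type A5, Milnor number mu = 5.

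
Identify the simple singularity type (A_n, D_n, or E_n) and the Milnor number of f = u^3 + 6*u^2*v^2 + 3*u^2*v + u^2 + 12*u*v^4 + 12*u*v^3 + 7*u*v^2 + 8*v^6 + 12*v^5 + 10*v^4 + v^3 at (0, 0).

Type A_{2}, Milnor number mu = 2.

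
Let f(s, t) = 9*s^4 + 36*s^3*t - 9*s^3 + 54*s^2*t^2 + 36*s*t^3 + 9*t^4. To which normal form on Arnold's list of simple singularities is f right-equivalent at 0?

The Hessian of f at 0 is [[0, 0], [0, 0]] with rank 0, so corank 2. A Groebner basis of the Jacobian ideal J(f) in C{s,t} is {t^4, s*t^2 + t^3/3, s^2}; counting standard monomials gives mu = 6. Corank 2; j^3 = -9*s^3 is a perfect cube, so E-series; the 4-jet and mu = 6 give E_6.

E_{6}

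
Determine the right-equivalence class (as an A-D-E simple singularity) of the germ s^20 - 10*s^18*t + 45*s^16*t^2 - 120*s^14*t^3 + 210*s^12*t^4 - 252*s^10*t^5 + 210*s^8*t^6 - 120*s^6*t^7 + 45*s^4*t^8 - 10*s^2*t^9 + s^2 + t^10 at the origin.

A_{9}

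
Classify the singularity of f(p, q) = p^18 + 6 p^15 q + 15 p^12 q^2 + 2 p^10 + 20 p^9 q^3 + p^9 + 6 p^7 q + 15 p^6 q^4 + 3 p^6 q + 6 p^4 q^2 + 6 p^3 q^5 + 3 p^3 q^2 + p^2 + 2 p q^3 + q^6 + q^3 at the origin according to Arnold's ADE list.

The Hessian of f at 0 is [[2, 0], [0, 0]] with rank 1, so corank 1. A Groebner basis of the Jacobian ideal J(f) in C{p,q} is {q^2, p}; counting standard monomials gives mu = 2. Corank 1: A-series; mu = 2 gives A_2.

A_{2}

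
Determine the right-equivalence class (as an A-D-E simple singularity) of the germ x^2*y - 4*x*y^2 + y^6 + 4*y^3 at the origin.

The Hessian of f at 0 has rank 0. Corank 2; j^3 = y*(x - 2*y)^2 has shape L^2 M (L != M), so D-series; mu = 7 gives D_7.

D_{7}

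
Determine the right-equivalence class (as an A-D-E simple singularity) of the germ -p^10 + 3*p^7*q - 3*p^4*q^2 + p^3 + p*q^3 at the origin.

E_{7}

The Hessian of f at 0 is [[0, 0], [0, 0]] with rank 0, so corank 2. A Groebner basis of the Jacobian ideal J(f) in C{p,q} is {p^3, p*q^2, 3*p^2 + q^3}; counting standard monomials gives mu = 7. Corank 2; j^3 = p^3 is a perfect cube, so E-series; the 4-jet and mu = 7 give E_7.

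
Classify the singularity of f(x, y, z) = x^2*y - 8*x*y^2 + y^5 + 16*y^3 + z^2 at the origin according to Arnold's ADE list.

D_6

The Hessian of f at 0 has rank 1. Corank 2; j^3 = y*(x - 4*y)^2 has shape L^2 M (L != M), so D-series; mu = 6 gives D_6.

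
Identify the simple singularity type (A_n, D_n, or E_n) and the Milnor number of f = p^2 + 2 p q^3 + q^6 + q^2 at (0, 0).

Type A1, Milnor number mu = 1.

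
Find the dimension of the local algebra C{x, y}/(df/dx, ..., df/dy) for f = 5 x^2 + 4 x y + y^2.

The Hessian of f at 0 is [[10, 4], [4, 2]] with rank 2, so corank 0. A Groebner basis of the Jacobian ideal J(f) in C{x,y} is {x, y}; counting standard monomials gives mu = 1. Corank 0: nondegenerate Morse point, so A_1.

1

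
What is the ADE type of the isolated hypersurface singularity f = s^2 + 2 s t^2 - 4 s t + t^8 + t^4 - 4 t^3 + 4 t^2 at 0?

The Hessian of f at 0 is [[2, -4], [-4, 8]] with rank 1, so corank 1. A Groebner basis of the Jacobian ideal J(f) in C{s,t} is {s^4 + 24*s^3 - 112*s^2*t - 176*s^2 + 448*s*t + 192*s - 384*t, s^3*t + 6*s^3 - 24*s^2*t - 32*s^2 + 80*s*t + 32*s - 64*t, s + t^2 - 2*t}; counting standard monomials gives mu = 7. Corank 1: A-series; mu = 7 gives A_7.

A_7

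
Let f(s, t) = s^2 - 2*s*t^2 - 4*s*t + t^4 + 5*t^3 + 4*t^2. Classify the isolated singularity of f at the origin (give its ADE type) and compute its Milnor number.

Type A_2, Milnor number mu = 2.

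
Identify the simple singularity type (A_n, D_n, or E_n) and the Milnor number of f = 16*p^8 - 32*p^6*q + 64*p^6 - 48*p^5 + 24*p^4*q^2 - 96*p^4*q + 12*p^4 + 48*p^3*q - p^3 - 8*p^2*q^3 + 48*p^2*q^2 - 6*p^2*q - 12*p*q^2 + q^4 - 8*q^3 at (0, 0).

The Hessian of f at 0 is [[0, 0], [0, 0]] with rank 0, so corank 2. A Groebner basis of the Jacobian ideal J(f) in C{p,q} is {p^3 - 3*p^2/8 - 3*p*q/2 - 3*q^2/2, p^2*q + p^2/8 + p*q/2 + q^2/2, -p^2/32 + p*q^2 - p*q/8 - q^2/8, q^3}; counting standard monomials gives mu = 6. Corank 2; j^3 = -(p + 2*q)^3 is a perfect cube, so E-series; the 4-jet and mu = 6 give E_6.

Type E6, Milnor number mu = 6.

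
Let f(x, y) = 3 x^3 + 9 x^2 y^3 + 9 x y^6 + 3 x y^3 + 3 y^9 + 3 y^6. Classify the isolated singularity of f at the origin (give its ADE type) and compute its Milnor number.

The Hessian of f at 0 has rank 0. Corank 2; j^3 = 3*x^3 is a perfect cube, so E-series; the 4-jet and mu = 7 give E_7.

Type E_{7}, Milnor number mu = 7.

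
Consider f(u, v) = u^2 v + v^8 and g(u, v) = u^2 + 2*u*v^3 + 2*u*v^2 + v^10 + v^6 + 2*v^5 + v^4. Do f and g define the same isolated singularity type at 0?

No.

The Hessian of f at 0 has rank 0. Corank 2; j^3 = u^2*v has shape L^2 M (L != M), so D-series; mu = 9 gives D_9. The Hessian of g at 0 has rank 1. Corank 1: A-series; mu = 9 gives A_9. f is D_9 but g is A_9, hence not right-equivalent.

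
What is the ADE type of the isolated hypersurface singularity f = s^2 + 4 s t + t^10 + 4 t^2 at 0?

A_{9}

The Hessian of f at 0 has rank 1. Corank 1: A-series; mu = 9 gives A_9.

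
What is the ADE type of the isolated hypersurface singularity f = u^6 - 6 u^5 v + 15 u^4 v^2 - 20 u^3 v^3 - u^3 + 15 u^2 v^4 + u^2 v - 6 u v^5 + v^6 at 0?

D_{7}

The Hessian of f at 0 has rank 0. Corank 2; j^3 = -u^2*(u - v) has shape L^2 M (L != M), so D-series; mu = 7 gives D_7.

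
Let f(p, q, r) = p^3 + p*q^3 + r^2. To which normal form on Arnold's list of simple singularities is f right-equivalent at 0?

E_7

The Hessian of f at 0 has rank 1. Corank 2; j^3 = p^3 is a perfect cube, so E-series; the 4-jet and mu = 7 give E_7.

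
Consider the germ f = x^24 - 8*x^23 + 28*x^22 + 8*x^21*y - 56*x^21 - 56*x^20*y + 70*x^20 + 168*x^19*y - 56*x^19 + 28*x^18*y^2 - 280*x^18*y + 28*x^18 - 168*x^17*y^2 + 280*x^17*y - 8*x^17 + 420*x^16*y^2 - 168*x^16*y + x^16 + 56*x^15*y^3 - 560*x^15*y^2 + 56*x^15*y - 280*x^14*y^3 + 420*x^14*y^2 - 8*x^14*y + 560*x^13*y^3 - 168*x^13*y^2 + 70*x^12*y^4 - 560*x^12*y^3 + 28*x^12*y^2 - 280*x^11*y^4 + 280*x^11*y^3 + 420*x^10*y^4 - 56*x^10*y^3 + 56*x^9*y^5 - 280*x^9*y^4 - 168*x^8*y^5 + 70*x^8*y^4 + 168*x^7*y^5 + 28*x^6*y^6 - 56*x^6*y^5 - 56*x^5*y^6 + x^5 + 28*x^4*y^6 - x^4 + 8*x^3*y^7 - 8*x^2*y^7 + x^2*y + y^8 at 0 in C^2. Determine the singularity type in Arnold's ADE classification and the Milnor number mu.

Type D9, Milnor number mu = 9.

The Hessian of f at 0 has rank 0. Corank 2; j^3 = x^2*y has shape L^2 M (L != M), so D-series; mu = 9 gives D_9.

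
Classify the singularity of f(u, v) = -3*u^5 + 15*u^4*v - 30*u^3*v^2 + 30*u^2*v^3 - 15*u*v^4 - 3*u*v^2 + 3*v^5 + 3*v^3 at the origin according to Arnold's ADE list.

The Hessian of f at 0 has rank 0. Corank 2; j^3 = -3*v^2*(u - v) has shape L^2 M (L != M), so D-series; mu = 6 gives D_6.

D_{6}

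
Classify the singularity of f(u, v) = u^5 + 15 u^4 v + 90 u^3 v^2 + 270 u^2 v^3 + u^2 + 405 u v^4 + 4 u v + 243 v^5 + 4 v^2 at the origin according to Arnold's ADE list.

The Hessian of f at 0 has rank 1. Corank 1: A-series; mu = 4 gives A_4.

A_4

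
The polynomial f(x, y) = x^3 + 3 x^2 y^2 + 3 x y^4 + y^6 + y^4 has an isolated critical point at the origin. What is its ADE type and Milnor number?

The Hessian of f at 0 has rank 0. Corank 2; j^3 = x^3 is a perfect cube, so E-series; the 4-jet and mu = 6 give E_6.

Type E6, Milnor number mu = 6.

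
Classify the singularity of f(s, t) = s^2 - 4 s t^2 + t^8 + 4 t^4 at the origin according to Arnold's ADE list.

A7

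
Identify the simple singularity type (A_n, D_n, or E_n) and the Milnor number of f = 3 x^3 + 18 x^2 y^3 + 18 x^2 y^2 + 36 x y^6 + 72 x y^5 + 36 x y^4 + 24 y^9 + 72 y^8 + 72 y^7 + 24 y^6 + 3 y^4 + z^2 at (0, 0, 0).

The Hessian of f at 0 has rank 1. Corank 2; j^3 = 3*x^3 is a perfect cube, so E-series; the 4-jet and mu = 6 give E_6.

Type E_6, Milnor number mu = 6.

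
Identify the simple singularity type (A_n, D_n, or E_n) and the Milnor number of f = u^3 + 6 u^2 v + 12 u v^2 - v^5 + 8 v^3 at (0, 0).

Type E8, Milnor number mu = 8.

The Hessian of f at 0 is [[0, 0], [0, 0]] with rank 0, so corank 2. A Groebner basis of the Jacobian ideal J(f) in C{u,v} is {v^4, u^2 + 4*u*v + 4*v^2}; counting standard monomials gives mu = 8. Corank 2; j^3 = (u + 2*v)^3 is a perfect cube, so E-series; the 5-jet and mu = 8 give E_8.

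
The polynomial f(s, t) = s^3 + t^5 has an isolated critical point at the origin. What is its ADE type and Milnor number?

Type E_8, Milnor number mu = 8.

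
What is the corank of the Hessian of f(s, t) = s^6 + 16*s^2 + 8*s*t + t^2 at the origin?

The Hessian at 0 is [[32, 8], [8, 2]] of rank 1; hence corank 1.

1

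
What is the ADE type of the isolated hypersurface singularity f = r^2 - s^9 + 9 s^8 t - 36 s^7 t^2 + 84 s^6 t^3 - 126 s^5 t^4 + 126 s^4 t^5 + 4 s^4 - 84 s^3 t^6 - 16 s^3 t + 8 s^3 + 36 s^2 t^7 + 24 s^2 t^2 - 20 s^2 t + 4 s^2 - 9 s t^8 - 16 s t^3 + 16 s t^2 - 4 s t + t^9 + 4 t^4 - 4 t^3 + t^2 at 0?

A8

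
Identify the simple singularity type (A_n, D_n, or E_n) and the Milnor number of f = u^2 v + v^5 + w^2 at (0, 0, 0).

Type D_6, Milnor number mu = 6.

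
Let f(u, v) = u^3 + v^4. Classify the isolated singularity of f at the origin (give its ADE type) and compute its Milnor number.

The Hessian of f at 0 has rank 0. Corank 2; j^3 = u^3 is a perfect cube, so E-series; the 4-jet and mu = 6 give E_6.

Type E6, Milnor number mu = 6.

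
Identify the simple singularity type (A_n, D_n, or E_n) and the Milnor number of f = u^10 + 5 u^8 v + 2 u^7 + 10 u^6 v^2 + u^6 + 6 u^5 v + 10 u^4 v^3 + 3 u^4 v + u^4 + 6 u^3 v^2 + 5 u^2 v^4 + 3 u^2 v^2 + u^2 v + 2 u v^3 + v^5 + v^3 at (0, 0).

Type D_4, Milnor number mu = 4.

The Hessian of f at 0 is [[0, 0], [0, 0]] with rank 0, so corank 2. A Groebner basis of the Jacobian ideal J(f) in C{u,v} is {v^3, u^2 + 3*v^2, u*v}; counting standard monomials gives mu = 4. Corank 2; j^3 = v*(u^2 + v^2) splits into three distinct lines over C (the quadratic factor has nonzero discriminant), so D_4.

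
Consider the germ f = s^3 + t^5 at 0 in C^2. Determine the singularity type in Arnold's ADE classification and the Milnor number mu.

The Hessian of f at 0 has rank 0. Corank 2; j^3 = s^3 is a perfect cube, so E-series; the 5-jet and mu = 8 give E_8.

Type E_{8}, Milnor number mu = 8.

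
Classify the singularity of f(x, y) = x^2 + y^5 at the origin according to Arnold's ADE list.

A_{4}

The Hessian of f at 0 has rank 1. Corank 1: A-series; mu = 4 gives A_4.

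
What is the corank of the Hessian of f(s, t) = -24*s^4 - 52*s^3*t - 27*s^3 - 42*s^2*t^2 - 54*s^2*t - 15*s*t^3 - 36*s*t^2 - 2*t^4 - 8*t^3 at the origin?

2

The Hessian at 0 is [[0, 0], [0, 0]] of rank 0; hence corank 2.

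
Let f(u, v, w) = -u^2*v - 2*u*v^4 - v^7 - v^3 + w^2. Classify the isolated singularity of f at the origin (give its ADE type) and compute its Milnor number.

Type D_{4}, Milnor number mu = 4.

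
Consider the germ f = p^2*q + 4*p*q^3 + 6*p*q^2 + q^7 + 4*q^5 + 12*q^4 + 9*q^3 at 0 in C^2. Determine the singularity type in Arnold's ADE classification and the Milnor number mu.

Type D_{8}, Milnor number mu = 8.

The Hessian of f at 0 has rank 0. Corank 2; j^3 = q*(p + 3*q)^2 has shape L^2 M (L != M), so D-series; mu = 8 gives D_8.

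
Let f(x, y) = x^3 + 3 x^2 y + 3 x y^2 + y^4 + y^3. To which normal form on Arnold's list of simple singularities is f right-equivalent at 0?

E_{6}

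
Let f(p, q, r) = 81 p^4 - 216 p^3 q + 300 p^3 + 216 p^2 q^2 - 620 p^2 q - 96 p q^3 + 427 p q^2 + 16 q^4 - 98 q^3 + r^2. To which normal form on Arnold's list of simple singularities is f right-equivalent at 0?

D_{5}

The Hessian of f at 0 is [[0, 0, 0], [0, 0, 0], [0, 0, 2]] with rank 1, so corank 2. A Groebner basis of the Jacobian ideal J(f) in C{p,q,r} is {p*q^2 - 1750*p*q/3 + 1225*q^2/3, -2500*p*q/3 + q^3 + 1750*q^2/3, p^2 - 41*p*q/30 + 7*q^2/15, r}; counting standard monomials gives mu = 5. Corank 2; j^3 = (3*p - 2*q)*(10*p - 7*q)^2 has shape L^2 M (L != M), so D-series; mu = 5 gives D_5.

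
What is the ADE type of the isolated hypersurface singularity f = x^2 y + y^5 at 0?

D6

The Hessian of f at 0 is [[0, 0], [0, 0]] with rank 0, so corank 2. A Groebner basis of the Jacobian ideal J(f) in C{x,y} is {x^2/5 + y^4, x^3, x*y}; counting standard monomials gives mu = 6. Corank 2; j^3 = x^2*y has shape L^2 M (L != M), so D-series; mu = 6 gives D_6.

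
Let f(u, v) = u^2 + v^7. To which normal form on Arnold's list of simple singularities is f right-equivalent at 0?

A_6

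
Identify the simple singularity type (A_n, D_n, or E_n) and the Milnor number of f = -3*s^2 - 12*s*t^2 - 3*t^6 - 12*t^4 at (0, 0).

The Hessian of f at 0 has rank 1. Corank 1: A-series; mu = 5 gives A_5.

Type A_{5}, Milnor number mu = 5.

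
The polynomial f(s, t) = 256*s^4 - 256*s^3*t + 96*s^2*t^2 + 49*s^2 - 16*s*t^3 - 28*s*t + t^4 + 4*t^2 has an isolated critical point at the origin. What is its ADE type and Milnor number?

The Hessian of f at 0 has rank 1. Corank 1: A-series; mu = 3 gives A_3.

Type A_{3}, Milnor number mu = 3.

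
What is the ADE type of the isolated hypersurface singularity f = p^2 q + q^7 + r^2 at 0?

D_{8}

The Hessian of f at 0 has rank 1. Corank 2; j^3 = p^2*q has shape L^2 M (L != M), so D-series; mu = 8 gives D_8.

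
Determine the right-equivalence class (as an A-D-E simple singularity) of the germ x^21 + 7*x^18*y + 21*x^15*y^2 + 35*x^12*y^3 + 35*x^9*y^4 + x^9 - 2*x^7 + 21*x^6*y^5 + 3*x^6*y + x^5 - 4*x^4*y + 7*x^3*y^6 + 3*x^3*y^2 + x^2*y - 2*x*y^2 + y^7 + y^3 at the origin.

The Hessian of f at 0 has rank 0. Corank 2; j^3 = y*(x - y)^2 has shape L^2 M (L != M), so D-series; mu = 8 gives D_8.

D_{8}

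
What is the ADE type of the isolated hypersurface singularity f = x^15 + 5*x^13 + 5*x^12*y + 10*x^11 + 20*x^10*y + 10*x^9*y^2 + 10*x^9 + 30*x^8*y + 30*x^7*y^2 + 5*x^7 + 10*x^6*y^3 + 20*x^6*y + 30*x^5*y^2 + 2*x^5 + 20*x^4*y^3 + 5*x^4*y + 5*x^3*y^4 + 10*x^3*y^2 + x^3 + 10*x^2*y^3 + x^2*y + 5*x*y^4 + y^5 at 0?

D6

The Hessian of f at 0 has rank 0. Corank 2; j^3 = x^2*(x + y) has shape L^2 M (L != M), so D-series; mu = 6 gives D_6.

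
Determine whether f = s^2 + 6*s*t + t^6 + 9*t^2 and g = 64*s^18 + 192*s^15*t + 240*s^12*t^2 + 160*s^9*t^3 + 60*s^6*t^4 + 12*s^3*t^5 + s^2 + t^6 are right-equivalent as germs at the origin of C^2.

The Hessian of f at 0 has rank 1. Corank 1: A-series; mu = 5 gives A_5. The Hessian of g at 0 has rank 1. Corank 1: A-series; mu = 5 gives A_5. Both have type A_5, hence right-equivalent.

Yes.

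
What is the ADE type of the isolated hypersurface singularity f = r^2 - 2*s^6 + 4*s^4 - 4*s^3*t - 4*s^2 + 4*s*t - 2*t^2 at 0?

A1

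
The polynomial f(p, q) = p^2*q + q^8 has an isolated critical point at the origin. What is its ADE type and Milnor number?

Type D_{9}, Milnor number mu = 9.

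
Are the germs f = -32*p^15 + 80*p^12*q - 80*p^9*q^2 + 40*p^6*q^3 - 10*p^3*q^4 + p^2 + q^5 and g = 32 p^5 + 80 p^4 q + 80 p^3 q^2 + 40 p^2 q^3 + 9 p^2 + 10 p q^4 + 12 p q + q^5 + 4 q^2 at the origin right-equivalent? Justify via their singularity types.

Yes.

The Hessian of f at 0 has rank 1. Corank 1: A-series; mu = 4 gives A_4. The Hessian of g at 0 has rank 1. Corank 1: A-series; mu = 4 gives A_4. Both have type A_4, hence right-equivalent.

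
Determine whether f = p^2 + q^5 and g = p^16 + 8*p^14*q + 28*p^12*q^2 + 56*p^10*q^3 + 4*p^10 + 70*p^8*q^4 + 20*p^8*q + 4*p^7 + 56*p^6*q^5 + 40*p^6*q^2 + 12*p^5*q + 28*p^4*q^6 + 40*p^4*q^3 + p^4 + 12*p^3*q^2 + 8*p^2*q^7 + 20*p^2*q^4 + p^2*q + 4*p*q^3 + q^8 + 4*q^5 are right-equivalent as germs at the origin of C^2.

The Hessian of f at 0 has rank 1. Corank 1: A-series; mu = 4 gives A_4. The Hessian of g at 0 has rank 0. Corank 2; j^3 = p^2*q has shape L^2 M (L != M), so D-series; mu = 9 gives D_9. f is A_4 but g is D_9, hence not right-equivalent.

No.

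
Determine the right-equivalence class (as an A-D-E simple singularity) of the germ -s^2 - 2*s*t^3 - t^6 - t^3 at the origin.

The Hessian of f at 0 is [[-2, 0], [0, 0]] with rank 1, so corank 1. A Groebner basis of the Jacobian ideal J(f) in C{s,t} is {t^2, s}; counting standard monomials gives mu = 2. Corank 1: A-series; mu = 2 gives A_2.

A_2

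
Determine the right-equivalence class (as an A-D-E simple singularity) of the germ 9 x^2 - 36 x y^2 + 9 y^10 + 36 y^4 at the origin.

The Hessian of f at 0 is [[18, 0], [0, 0]] with rank 1, so corank 1. A Groebner basis of the Jacobian ideal J(f) in C{x,y} is {x^5, x^4*y, -x/2 + y^2}; counting standard monomials gives mu = 9. Corank 1: A-series; mu = 9 gives A_9.

A_{9}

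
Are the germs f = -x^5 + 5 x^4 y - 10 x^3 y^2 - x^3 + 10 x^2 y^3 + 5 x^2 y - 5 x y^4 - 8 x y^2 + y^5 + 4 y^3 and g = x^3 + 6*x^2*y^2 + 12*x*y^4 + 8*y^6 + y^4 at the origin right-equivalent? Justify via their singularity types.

The Hessian of f at 0 has rank 0. Corank 2; j^3 = -(x - 2*y)^2*(x - y) has shape L^2 M (L != M), so D-series; mu = 6 gives D_6. The Hessian of g at 0 has rank 0. Corank 2; j^3 = x^3 is a perfect cube, so E-series; the 4-jet and mu = 6 give E_6. f is D_6 but g is E_6, hence not right-equivalent.

No.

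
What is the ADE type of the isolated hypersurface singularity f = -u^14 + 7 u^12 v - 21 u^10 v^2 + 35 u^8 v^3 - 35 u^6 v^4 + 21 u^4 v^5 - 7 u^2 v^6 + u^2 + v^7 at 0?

A6

The Hessian of f at 0 has rank 1. Corank 1: A-series; mu = 6 gives A_6.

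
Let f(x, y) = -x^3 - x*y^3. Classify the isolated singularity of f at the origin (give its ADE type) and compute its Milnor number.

The Hessian of f at 0 is [[0, 0], [0, 0]] with rank 0, so corank 2. A Groebner basis of the Jacobian ideal J(f) in C{x,y} is {x^3, x*y^2, 3*x^2 + y^3}; counting standard monomials gives mu = 7. Corank 2; j^3 = -x^3 is a perfect cube, so E-series; the 4-jet and mu = 7 give E_7.

Type E7, Milnor number mu = 7.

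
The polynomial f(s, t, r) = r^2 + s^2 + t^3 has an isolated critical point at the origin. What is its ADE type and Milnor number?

Type A_2, Milnor number mu = 2.

The Hessian of f at 0 has rank 2. Corank 1: A-series; mu = 2 gives A_2.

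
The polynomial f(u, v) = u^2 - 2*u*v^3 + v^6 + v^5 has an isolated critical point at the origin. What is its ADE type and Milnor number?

Type A_{4}, Milnor number mu = 4.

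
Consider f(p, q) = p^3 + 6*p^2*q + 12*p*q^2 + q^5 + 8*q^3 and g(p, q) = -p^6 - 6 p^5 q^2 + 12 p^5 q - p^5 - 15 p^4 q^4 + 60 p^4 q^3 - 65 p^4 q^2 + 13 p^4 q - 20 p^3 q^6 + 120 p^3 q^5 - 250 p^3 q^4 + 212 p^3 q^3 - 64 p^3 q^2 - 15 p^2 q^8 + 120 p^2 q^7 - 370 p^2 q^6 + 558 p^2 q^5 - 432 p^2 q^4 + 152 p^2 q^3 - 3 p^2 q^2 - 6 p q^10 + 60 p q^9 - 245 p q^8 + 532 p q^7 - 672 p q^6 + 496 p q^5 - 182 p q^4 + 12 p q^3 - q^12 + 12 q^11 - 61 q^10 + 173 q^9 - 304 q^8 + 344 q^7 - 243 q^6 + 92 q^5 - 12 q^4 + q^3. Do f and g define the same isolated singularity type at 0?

Yes.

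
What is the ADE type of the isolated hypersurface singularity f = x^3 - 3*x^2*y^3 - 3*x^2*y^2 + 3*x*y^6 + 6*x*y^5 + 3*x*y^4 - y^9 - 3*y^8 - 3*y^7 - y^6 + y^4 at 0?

E_{6}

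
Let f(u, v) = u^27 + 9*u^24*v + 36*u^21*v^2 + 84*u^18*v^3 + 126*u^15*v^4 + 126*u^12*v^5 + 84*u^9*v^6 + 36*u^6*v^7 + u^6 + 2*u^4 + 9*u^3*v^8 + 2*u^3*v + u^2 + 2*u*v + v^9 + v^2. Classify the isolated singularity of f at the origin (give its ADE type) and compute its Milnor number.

The Hessian of f at 0 has rank 1. Corank 1: A-series; mu = 8 gives A_8.

Type A_{8}, Milnor number mu = 8.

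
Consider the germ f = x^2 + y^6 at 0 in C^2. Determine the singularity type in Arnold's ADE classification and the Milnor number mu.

The Hessian of f at 0 has rank 1. Corank 1: A-series; mu = 5 gives A_5.

Type A5, Milnor number mu = 5.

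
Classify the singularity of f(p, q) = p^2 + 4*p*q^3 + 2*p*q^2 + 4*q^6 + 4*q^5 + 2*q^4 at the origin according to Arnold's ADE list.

A_{3}

The Hessian of f at 0 has rank 1. Corank 1: A-series; mu = 3 gives A_3.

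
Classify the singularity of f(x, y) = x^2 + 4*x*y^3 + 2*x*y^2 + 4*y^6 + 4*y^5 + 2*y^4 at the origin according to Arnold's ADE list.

A3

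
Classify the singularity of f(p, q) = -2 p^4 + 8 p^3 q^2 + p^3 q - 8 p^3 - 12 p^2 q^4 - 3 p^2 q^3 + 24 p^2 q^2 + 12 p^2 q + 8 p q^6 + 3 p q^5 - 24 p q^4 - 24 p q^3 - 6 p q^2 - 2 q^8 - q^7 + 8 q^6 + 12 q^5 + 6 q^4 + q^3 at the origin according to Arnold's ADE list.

The Hessian of f at 0 has rank 0. Corank 2; j^3 = -(2*p - q)^3 is a perfect cube, so E-series; the 4-jet and mu = 7 give E_7.

E_{7}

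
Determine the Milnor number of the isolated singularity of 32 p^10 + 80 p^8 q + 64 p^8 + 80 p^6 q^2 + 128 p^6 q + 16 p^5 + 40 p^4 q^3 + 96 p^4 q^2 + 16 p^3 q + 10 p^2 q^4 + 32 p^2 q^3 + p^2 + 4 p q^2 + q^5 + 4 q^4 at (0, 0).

4

The Hessian of f at 0 is [[2, 0], [0, 0]] with rank 1, so corank 1. A Groebner basis of the Jacobian ideal J(f) in C{p,q} is {p^2, p/2 + q^2}; counting standard monomials gives mu = 4. Corank 1: A-series; mu = 4 gives A_4.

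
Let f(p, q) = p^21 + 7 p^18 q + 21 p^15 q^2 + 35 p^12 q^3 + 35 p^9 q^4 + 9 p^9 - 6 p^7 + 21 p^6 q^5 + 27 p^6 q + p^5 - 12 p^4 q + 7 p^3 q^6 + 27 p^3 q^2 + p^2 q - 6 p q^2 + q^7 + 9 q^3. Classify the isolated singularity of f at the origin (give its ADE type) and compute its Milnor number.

Type D_8, Milnor number mu = 8.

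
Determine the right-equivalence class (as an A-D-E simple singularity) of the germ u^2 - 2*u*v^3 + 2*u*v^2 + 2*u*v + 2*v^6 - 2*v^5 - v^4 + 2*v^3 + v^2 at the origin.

A_{5}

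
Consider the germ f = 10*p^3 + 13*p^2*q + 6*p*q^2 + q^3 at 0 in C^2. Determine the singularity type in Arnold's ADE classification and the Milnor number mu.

The Hessian of f at 0 has rank 0. Corank 2; j^3 = (2*p + q)*(5*p^2 + 4*p*q + q^2) splits into three distinct lines over C (the quadratic factor has nonzero discriminant), so D_4.

Type D4, Milnor number mu = 4.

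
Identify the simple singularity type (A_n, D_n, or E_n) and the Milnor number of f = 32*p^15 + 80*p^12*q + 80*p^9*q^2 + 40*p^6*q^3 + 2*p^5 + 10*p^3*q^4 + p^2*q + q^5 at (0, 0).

Type D_{6}, Milnor number mu = 6.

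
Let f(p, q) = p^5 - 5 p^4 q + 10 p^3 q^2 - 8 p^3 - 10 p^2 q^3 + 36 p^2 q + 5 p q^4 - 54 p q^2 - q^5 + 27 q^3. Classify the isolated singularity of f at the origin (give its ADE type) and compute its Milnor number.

The Hessian of f at 0 is [[0, 0], [0, 0]] with rank 0, so corank 2. A Groebner basis of the Jacobian ideal J(f) in C{p,q} is {q^5, p*q^3 - 11*q^4/8, p^2 - 3*p*q + 9*q^2/4}; counting standard monomials gives mu = 8. Corank 2; j^3 = -(2*p - 3*q)^3 is a perfect cube, so E-series; the 5-jet and mu = 8 give E_8.

Type E_8, Milnor number mu = 8.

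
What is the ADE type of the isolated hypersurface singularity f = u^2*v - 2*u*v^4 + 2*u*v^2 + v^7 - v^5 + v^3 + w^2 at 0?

D6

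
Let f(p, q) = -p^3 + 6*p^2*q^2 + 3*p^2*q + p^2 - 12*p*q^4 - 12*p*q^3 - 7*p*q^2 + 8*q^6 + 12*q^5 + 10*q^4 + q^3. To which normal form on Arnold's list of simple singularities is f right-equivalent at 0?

The Hessian of f at 0 is [[2, 0], [0, 0]] with rank 1, so corank 1. A Groebner basis of the Jacobian ideal J(f) in C{p,q} is {q^2, p}; counting standard monomials gives mu = 2. Corank 1: A-series; mu = 2 gives A_2.

A2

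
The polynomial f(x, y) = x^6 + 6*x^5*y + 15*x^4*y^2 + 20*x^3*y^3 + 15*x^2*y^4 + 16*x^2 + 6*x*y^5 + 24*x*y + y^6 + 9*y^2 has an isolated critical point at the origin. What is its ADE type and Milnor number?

The Hessian of f at 0 is [[32, 24], [24, 18]] with rank 1, so corank 1. A Groebner basis of the Jacobian ideal J(f) in C{x,y} is {y^5, x + 3*y/4}; counting standard monomials gives mu = 5. Corank 1: A-series; mu = 5 gives A_5.

Type A5, Milnor number mu = 5.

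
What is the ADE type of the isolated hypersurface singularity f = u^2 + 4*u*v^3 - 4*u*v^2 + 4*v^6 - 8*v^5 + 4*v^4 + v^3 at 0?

A2

The Hessian of f at 0 has rank 1. Corank 1: A-series; mu = 2 gives A_2.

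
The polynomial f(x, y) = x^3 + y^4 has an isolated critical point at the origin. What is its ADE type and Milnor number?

Type E_{6}, Milnor number mu = 6.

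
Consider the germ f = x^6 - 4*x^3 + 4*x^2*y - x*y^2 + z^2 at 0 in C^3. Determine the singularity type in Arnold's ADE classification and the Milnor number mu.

The Hessian of f at 0 has rank 1. Corank 2; j^3 = -x*(2*x - y)^2 has shape L^2 M (L != M), so D-series; mu = 7 gives D_7.

Type D_{7}, Milnor number mu = 7.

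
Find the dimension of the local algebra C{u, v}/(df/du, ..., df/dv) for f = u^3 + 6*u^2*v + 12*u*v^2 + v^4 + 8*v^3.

The Hessian of f at 0 has rank 0. Corank 2; j^3 = (u + 2*v)^3 is a perfect cube, so E-series; the 4-jet and mu = 6 give E_6.

6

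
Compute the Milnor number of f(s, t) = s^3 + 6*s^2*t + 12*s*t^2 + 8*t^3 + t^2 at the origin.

The Hessian of f at 0 is [[0, 0], [0, 2]] with rank 1, so corank 1. A Groebner basis of the Jacobian ideal J(f) in C{s,t} is {s^2, t}; counting standard monomials gives mu = 2. Corank 1: A-series; mu = 2 gives A_2.

2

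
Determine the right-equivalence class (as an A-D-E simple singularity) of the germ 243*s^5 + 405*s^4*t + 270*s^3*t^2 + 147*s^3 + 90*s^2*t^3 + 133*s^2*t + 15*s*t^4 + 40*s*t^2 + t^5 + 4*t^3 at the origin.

D_{6}

The Hessian of f at 0 is [[0, 0], [0, 0]] with rank 0, so corank 2. A Groebner basis of the Jacobian ideal J(f) in C{s,t} is {-16807*s*t/15 + t^4 - 4802*t^2/15, s*t^2 + 2*t^3/7, s^2 + 13*s*t/21 + 2*t^2/21}; counting standard monomials gives mu = 6. Corank 2; j^3 = (3*s + t)*(7*s + 2*t)^2 has shape L^2 M (L != M), so D-series; mu = 6 gives D_6.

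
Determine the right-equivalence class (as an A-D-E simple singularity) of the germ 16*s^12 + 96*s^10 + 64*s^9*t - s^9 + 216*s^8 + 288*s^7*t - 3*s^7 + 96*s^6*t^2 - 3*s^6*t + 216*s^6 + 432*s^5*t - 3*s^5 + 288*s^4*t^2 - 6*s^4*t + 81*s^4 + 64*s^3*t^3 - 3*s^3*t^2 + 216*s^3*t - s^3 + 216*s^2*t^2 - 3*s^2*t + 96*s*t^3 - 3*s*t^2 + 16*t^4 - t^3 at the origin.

The Hessian of f at 0 is [[0, 0], [0, 0]] with rank 0, so corank 2. A Groebner basis of the Jacobian ideal J(f) in C{s,t} is {t^4, s*t^2 + 8*t^3/9, s^2 + 2*s*t + t^2}; counting standard monomials gives mu = 6. Corank 2; j^3 = -(s + t)^3 is a perfect cube, so E-series; the 4-jet and mu = 6 give E_6.

E_{6}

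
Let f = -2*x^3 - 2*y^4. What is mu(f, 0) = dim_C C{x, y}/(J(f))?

6

The Hessian of f at 0 has rank 0. Corank 2; j^3 = -2*x^3 is a perfect cube, so E-series; the 4-jet and mu = 6 give E_6.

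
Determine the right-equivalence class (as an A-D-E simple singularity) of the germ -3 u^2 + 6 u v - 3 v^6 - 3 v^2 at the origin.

A_{5}

The Hessian of f at 0 is [[-6, 6], [6, -6]] with rank 1, so corank 1. A Groebner basis of the Jacobian ideal J(f) in C{u,v} is {v^5, u - v}; counting standard monomials gives mu = 5. Corank 1: A-series; mu = 5 gives A_5.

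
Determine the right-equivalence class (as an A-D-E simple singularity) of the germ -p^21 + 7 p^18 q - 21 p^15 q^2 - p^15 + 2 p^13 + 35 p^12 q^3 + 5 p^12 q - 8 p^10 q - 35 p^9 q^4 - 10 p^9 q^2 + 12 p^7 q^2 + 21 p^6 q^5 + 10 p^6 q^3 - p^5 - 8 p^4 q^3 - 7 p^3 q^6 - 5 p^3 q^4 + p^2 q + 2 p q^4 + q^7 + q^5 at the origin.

The Hessian of f at 0 is [[0, 0], [0, 0]] with rank 0, so corank 2. A Groebner basis of the Jacobian ideal J(f) in C{p,q} is {p*q + q^4, p*q^2, p^2 - 5*p*q}; counting standard monomials gives mu = 6. Corank 2; j^3 = p^2*q has shape L^2 M (L != M), so D-series; mu = 6 gives D_6.

D6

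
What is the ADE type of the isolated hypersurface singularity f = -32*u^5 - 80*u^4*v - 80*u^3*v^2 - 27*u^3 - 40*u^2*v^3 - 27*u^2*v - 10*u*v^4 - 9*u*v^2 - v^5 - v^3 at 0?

E8

The Hessian of f at 0 is [[0, 0], [0, 0]] with rank 0, so corank 2. A Groebner basis of the Jacobian ideal J(f) in C{u,v} is {v^5, u*v^3 + 3*v^4/8, u^2 + 2*u*v/3 + v^2/9}; counting standard monomials gives mu = 8. Corank 2; j^3 = -(3*u + v)^3 is a perfect cube, so E-series; the 5-jet and mu = 8 give E_8.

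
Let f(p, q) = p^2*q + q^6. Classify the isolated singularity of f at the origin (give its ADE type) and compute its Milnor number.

Type D7, Milnor number mu = 7.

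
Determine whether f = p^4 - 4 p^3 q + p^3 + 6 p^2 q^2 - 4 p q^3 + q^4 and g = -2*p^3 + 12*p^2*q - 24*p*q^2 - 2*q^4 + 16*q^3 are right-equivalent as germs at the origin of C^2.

Yes.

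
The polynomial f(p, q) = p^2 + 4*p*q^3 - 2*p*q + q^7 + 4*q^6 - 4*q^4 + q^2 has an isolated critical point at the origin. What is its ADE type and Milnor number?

Type A_{6}, Milnor number mu = 6.

The Hessian of f at 0 is [[2, -2], [-2, 2]] with rank 1, so corank 1. A Groebner basis of the Jacobian ideal J(f) in C{p,q} is {p/2 + q^3 - q/2, p^2 - 2*p*q + q^2}; counting standard monomials gives mu = 6. Corank 1: A-series; mu = 6 gives A_6.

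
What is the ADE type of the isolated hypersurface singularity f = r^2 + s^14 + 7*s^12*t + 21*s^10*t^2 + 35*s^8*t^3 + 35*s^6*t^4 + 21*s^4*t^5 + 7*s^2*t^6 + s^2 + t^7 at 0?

A_{6}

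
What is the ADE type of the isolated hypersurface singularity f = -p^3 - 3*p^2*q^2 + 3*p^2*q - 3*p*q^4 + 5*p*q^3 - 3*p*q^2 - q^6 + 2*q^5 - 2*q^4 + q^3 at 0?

The Hessian of f at 0 is [[0, 0], [0, 0]] with rank 0, so corank 2. A Groebner basis of the Jacobian ideal J(f) in C{p,q} is {-p^2 + 2*p*q + q^4 - q^3/3 - q^2, p^3 + 4*p^2 - 8*p*q + q^3/3 + 4*q^2, p^2*q + 7*p^2/3 - 14*p*q/3 - 2*q^3/9 + 7*q^2/3, p^2 + p*q^2 - 2*p*q - 2*q^3/3 + q^2}; counting standard monomials gives mu = 7. Corank 2; j^3 = -(p - q)^3 is a perfect cube, so E-series; the 4-jet and mu = 7 give E_7.

E_7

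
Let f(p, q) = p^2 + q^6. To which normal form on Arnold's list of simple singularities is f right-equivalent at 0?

The Hessian of f at 0 has rank 1. Corank 1: A-series; mu = 5 gives A_5.

A_{5}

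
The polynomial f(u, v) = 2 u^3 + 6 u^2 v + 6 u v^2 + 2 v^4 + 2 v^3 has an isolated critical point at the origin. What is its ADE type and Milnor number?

The Hessian of f at 0 is [[0, 0], [0, 0]] with rank 0, so corank 2. A Groebner basis of the Jacobian ideal J(f) in C{u,v} is {v^3, u^2 + 2*u*v + v^2}; counting standard monomials gives mu = 6. Corank 2; j^3 = 2*(u + v)^3 is a perfect cube, so E-series; the 4-jet and mu = 6 give E_6.

Type E_{6}, Milnor number mu = 6.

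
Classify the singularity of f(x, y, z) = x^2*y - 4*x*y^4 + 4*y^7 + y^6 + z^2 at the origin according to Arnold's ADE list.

D_7

The Hessian of f at 0 is [[0, 0, 0], [0, 0, 0], [0, 0, 2]] with rank 1, so corank 2. A Groebner basis of the Jacobian ideal J(f) in C{x,y,z} is {-x*y/2 + y^4, x^3, x^2*y, x^2/3 + x*y^2, z}; counting standard monomials gives mu = 7. Corank 2; j^3 = x^2*y has shape L^2 M (L != M), so D-series; mu = 7 gives D_7.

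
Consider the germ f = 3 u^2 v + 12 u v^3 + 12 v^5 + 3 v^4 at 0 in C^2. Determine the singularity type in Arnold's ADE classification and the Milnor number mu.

Type D5, Milnor number mu = 5.

The Hessian of f at 0 has rank 0. Corank 2; j^3 = 3*u^2*v has shape L^2 M (L != M), so D-series; mu = 5 gives D_5.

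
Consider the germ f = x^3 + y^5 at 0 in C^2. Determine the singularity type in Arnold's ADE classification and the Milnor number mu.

The Hessian of f at 0 is [[0, 0], [0, 0]] with rank 0, so corank 2. A Groebner basis of the Jacobian ideal J(f) in C{x,y} is {y^4, x^2}; counting standard monomials gives mu = 8. Corank 2; j^3 = x^3 is a perfect cube, so E-series; the 5-jet and mu = 8 give E_8.

Type E8, Milnor number mu = 8.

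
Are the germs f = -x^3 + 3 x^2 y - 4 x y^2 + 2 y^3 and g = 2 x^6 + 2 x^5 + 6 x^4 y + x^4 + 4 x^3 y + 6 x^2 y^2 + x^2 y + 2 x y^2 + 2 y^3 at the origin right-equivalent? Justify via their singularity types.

The Hessian of f at 0 is [[0, 0], [0, 0]] with rank 0, so corank 2. A Groebner basis of the Jacobian ideal J(f) in C{x,y} is {y^3, x^2 - 2*y^2/3, x*y - y^2}; counting standard monomials gives mu = 4. Corank 2; j^3 = -(x - y)*(x^2 - 2*x*y + 2*y^2) splits into three distinct lines over C (the quadratic factor has nonzero discriminant), so D_4. The Hessian of g at 0 is [[0, 0], [0, 0]] with rank 0, so corank 2. A Groebner basis of the Jacobian ideal J(g) in C{x,y} is {y^3, x^2 + 2*y^2, x*y + y^2}; counting standard monomials gives mu = 4. Corank 2; j^3 = y*(x^2 + 2*x*y + 2*y^2) splits into three distinct lines over C (the quadratic factor has nonzero discriminant), so D_4. Both have type D_4, hence right-equivalent.

Yes.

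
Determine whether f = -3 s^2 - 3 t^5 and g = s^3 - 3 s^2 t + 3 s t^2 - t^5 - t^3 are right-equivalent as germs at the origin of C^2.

No.

The Hessian of f at 0 is [[-6, 0], [0, 0]] with rank 1, so corank 1. A Groebner basis of the Jacobian ideal J(f) in C{s,t} is {t^4, s}; counting standard monomials gives mu = 4. Corank 1: A-series; mu = 4 gives A_4. The Hessian of g at 0 is [[0, 0], [0, 0]] with rank 0, so corank 2. A Groebner basis of the Jacobian ideal J(g) in C{s,t} is {t^4, s^2 - 2*s*t + t^2}; counting standard monomials gives mu = 8. Corank 2; j^3 = (s - t)^3 is a perfect cube, so E-series; the 5-jet and mu = 8 give E_8. f is A_4 but g is E_8, hence not right-equivalent.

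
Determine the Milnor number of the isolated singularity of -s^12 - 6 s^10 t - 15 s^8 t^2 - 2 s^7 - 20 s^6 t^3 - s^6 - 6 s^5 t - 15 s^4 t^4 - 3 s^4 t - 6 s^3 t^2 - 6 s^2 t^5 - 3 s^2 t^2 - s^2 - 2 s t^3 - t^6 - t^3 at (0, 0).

2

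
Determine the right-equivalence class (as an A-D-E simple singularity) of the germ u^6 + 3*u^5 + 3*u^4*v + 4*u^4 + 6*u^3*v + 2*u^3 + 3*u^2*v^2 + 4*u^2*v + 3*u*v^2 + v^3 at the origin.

The Hessian of f at 0 has rank 0. Corank 2; j^3 = (u + v)*(2*u^2 + 2*u*v + v^2) splits into three distinct lines over C (the quadratic factor has nonzero discriminant), so D_4.

D_4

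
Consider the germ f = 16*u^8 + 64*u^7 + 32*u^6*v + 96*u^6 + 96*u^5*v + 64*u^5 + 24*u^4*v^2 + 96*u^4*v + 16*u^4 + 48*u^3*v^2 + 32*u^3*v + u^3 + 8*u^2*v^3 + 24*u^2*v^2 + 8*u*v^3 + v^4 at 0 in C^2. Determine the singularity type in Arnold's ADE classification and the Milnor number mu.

Type E_6, Milnor number mu = 6.

The Hessian of f at 0 has rank 0. Corank 2; j^3 = u^3 is a perfect cube, so E-series; the 4-jet and mu = 6 give E_6.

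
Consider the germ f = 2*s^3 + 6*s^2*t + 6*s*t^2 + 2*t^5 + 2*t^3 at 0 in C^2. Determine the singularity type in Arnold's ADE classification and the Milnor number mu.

Type E8, Milnor number mu = 8.

The Hessian of f at 0 has rank 0. Corank 2; j^3 = 2*(s + t)^3 is a perfect cube, so E-series; the 5-jet and mu = 8 give E_8.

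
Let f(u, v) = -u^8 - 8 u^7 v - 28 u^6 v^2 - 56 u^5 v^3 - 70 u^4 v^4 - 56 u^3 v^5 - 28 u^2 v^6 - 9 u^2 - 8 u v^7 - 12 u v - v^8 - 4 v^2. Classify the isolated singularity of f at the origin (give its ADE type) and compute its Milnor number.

Type A_7, Milnor number mu = 7.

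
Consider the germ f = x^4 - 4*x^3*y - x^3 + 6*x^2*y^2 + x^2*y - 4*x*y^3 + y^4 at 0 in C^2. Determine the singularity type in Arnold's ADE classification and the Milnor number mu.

Type D_5, Milnor number mu = 5.

The Hessian of f at 0 is [[0, 0], [0, 0]] with rank 0, so corank 2. A Groebner basis of the Jacobian ideal J(f) in C{x,y} is {x*y^2, x*y/4 + y^3, x^2 - x*y}; counting standard monomials gives mu = 5. Corank 2; j^3 = -x^2*(x - y) has shape L^2 M (L != M), so D-series; mu = 5 gives D_5.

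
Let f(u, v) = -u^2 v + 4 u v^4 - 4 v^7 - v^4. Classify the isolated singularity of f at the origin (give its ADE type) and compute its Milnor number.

Type D_5, Milnor number mu = 5.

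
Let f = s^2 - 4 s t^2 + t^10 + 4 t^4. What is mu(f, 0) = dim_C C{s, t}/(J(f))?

9

The Hessian of f at 0 has rank 1. Corank 1: A-series; mu = 9 gives A_9.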